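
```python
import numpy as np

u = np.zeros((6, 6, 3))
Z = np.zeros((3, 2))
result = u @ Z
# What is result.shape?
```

(6, 6, 2)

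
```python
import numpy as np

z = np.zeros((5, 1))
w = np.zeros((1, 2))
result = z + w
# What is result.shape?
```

(5, 2)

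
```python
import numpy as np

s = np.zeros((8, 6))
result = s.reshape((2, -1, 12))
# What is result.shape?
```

(2, 2, 12)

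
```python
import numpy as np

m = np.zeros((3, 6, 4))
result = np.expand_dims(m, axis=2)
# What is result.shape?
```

(3, 6, 1, 4)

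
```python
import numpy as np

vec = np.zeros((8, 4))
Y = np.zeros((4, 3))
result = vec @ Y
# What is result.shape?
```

(8, 3)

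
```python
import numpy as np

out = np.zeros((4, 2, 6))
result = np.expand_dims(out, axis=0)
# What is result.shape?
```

(1, 4, 2, 6)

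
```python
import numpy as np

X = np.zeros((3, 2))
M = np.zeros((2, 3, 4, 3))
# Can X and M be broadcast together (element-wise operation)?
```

No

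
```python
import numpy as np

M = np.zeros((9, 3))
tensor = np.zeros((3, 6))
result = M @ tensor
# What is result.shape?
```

(9, 6)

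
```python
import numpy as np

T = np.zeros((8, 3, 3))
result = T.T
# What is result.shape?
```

(3, 3, 8)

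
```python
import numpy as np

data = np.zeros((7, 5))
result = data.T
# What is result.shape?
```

(5, 7)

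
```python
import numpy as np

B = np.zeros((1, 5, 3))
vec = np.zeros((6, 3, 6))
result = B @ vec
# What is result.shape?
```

(6, 5, 6)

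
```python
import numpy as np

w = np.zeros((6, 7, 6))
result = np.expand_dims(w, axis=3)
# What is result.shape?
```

(6, 7, 6, 1)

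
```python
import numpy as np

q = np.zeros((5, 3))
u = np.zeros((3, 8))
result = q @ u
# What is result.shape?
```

(5, 8)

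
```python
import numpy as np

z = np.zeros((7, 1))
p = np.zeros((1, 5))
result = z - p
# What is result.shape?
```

(7, 5)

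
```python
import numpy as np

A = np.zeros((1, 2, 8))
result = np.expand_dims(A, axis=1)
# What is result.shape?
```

(1, 1, 2, 8)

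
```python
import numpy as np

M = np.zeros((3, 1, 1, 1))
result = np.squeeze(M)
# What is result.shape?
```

(3,)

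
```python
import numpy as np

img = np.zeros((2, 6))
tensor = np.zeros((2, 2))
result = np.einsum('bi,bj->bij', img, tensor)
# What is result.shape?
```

(2, 6, 2)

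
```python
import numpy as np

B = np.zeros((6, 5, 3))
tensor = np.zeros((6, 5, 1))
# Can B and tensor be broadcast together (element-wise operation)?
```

Yes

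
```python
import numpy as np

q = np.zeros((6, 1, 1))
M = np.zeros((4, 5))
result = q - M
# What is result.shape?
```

(6, 4, 5)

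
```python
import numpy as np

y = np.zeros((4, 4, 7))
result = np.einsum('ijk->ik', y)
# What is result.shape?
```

(4, 7)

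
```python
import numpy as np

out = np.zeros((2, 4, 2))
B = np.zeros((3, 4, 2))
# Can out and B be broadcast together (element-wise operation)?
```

No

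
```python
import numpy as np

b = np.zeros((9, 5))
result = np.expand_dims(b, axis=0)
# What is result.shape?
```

(1, 9, 5)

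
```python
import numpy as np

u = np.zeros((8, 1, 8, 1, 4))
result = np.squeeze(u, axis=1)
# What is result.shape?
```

(8, 8, 1, 4)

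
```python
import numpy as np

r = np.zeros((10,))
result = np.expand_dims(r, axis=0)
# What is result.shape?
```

(1, 10)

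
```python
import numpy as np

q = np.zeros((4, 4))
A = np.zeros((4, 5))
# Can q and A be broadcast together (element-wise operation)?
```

No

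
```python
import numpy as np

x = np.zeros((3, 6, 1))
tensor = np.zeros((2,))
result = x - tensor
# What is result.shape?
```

(3, 6, 2)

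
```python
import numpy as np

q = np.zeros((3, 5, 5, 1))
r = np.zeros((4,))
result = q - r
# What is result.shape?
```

(3, 5, 5, 4)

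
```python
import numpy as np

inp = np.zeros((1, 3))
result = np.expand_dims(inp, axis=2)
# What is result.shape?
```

(1, 3, 1)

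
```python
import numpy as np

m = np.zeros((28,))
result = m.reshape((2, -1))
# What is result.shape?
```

(2, 14)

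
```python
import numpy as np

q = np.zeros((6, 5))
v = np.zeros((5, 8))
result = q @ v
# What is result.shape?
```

(6, 8)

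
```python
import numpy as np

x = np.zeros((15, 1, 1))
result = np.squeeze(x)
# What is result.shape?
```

(15,)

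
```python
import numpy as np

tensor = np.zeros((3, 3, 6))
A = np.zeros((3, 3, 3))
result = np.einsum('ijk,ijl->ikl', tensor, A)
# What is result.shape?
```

(3, 6, 3)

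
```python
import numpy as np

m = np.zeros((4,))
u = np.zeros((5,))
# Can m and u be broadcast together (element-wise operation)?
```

No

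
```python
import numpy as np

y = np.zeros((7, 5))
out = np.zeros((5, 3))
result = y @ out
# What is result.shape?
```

(7, 3)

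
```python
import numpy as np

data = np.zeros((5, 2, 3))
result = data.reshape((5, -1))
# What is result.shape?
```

(5, 6)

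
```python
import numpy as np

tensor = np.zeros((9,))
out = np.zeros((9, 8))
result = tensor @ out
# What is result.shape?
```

(8,)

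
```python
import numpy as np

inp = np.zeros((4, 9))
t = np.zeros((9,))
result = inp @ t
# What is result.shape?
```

(4,)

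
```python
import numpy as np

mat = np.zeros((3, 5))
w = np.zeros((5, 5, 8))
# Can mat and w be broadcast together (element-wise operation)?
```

No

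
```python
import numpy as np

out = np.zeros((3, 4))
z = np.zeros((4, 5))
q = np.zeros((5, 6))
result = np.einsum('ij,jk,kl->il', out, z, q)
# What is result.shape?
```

(3, 6)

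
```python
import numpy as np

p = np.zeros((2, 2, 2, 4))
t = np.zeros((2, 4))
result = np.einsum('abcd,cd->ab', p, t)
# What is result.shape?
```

(2, 2)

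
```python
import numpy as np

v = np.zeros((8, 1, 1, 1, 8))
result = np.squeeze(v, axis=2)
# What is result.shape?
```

(8, 1, 1, 8)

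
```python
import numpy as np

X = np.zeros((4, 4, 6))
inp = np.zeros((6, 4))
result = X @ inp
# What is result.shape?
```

(4, 4, 4)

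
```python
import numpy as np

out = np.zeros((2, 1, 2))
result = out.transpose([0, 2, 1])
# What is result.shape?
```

(2, 2, 1)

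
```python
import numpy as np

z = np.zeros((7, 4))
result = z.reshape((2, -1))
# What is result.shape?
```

(2, 14)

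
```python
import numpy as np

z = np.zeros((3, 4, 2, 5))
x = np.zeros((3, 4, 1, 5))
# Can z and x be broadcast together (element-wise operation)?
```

Yes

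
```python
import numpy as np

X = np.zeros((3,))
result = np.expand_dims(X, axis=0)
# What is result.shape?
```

(1, 3)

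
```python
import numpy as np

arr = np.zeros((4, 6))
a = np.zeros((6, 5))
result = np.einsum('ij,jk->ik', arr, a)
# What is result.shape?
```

(4, 5)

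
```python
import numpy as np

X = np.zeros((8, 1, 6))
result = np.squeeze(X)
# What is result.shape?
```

(8, 6)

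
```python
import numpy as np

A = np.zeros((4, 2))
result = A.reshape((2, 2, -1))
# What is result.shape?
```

(2, 2, 2)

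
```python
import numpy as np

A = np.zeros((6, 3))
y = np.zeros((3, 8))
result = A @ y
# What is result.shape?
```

(6, 8)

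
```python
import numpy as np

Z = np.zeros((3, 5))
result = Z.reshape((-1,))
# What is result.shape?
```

(15,)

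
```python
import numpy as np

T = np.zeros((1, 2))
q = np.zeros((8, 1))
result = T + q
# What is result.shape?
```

(8, 2)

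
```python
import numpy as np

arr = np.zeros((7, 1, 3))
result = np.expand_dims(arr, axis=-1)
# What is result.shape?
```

(7, 1, 3, 1)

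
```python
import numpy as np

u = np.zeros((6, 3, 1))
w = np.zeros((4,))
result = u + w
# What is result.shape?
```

(6, 3, 4)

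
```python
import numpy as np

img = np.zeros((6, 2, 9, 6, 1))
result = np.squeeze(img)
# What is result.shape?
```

(6, 2, 9, 6)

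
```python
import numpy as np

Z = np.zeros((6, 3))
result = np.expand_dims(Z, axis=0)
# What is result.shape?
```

(1, 6, 3)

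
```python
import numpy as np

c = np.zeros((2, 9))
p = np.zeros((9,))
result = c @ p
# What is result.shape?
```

(2,)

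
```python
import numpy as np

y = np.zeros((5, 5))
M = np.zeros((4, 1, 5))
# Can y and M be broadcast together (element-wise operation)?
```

Yes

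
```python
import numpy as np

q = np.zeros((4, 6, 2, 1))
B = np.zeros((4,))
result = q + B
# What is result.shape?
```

(4, 6, 2, 4)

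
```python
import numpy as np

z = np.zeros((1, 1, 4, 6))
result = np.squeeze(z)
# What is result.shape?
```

(4, 6)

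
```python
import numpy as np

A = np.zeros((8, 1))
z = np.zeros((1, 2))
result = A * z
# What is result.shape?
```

(8, 2)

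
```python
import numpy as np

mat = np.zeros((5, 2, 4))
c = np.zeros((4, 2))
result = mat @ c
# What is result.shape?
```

(5, 2, 2)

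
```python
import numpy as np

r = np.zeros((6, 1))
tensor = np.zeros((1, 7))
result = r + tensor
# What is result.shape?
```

(6, 7)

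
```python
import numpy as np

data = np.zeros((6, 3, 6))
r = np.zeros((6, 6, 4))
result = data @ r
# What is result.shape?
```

(6, 3, 4)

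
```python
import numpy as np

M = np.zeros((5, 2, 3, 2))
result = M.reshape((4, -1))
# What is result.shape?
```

(4, 15)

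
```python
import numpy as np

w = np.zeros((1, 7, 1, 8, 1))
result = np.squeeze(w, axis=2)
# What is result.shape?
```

(1, 7, 8, 1)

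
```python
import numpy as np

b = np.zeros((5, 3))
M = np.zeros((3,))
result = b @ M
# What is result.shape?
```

(5,)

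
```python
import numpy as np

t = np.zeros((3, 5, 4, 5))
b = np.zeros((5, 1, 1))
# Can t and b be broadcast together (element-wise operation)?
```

Yes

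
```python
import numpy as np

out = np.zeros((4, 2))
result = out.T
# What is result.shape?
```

(2, 4)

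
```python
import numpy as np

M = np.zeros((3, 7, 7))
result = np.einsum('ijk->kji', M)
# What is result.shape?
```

(7, 7, 3)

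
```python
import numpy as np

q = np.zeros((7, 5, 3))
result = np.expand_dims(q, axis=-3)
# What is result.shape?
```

(7, 1, 5, 3)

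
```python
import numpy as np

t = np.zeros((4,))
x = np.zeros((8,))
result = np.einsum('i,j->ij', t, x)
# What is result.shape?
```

(4, 8)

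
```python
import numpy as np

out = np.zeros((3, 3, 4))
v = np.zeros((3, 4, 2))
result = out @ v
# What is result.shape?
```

(3, 3, 2)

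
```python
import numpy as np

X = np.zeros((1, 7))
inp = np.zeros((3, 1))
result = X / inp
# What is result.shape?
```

(3, 7)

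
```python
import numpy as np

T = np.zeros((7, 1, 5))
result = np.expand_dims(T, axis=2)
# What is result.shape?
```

(7, 1, 1, 5)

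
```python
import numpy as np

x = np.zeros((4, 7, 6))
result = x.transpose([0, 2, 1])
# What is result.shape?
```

(4, 6, 7)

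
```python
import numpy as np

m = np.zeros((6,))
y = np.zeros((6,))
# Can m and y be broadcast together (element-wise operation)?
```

Yes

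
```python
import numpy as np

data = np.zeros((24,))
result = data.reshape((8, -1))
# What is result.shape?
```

(8, 3)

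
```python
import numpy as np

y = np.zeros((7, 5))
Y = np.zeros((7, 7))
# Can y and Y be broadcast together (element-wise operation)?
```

No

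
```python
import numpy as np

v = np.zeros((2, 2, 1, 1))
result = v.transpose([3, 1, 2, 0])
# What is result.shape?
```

(1, 2, 1, 2)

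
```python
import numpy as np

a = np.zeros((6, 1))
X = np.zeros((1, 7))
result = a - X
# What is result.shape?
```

(6, 7)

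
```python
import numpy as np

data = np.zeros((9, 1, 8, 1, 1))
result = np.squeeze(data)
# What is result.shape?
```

(9, 8)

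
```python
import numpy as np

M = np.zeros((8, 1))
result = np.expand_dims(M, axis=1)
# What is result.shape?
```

(8, 1, 1)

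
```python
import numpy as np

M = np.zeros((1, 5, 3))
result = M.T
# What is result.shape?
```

(3, 5, 1)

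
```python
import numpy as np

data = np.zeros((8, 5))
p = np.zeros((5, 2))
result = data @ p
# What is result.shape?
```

(8, 2)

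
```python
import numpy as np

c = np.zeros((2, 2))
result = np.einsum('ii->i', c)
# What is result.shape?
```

(2,)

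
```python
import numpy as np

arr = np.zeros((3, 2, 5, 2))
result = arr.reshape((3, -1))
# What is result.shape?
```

(3, 20)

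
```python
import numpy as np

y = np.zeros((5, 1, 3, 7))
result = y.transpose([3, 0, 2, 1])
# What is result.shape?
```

(7, 5, 3, 1)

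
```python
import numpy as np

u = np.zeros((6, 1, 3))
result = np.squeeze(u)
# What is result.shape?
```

(6, 3)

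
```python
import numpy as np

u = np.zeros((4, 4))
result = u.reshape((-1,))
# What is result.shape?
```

(16,)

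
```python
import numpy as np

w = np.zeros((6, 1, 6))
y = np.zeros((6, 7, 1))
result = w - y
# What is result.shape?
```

(6, 7, 6)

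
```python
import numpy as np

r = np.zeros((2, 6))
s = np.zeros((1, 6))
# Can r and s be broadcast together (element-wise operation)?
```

Yes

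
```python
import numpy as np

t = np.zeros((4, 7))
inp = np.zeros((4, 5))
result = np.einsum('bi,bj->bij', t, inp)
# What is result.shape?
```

(4, 7, 5)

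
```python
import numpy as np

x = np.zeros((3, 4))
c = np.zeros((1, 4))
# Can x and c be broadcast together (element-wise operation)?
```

Yes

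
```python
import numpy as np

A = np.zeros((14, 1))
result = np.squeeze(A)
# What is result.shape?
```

(14,)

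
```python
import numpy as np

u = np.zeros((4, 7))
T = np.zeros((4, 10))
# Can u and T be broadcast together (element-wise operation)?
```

No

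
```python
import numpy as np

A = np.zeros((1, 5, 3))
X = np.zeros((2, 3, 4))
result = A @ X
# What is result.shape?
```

(2, 5, 4)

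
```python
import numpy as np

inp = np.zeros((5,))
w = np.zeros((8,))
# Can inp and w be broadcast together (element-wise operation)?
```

No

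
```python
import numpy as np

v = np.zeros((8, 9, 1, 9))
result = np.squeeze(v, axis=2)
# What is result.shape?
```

(8, 9, 9)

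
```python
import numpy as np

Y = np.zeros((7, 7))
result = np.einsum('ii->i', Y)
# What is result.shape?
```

(7,)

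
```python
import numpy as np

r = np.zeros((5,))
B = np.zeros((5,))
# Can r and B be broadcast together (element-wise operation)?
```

Yes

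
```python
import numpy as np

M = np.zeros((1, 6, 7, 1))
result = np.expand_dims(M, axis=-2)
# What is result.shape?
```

(1, 6, 7, 1, 1)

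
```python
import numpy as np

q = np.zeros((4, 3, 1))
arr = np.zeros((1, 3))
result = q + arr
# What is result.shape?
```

(4, 3, 3)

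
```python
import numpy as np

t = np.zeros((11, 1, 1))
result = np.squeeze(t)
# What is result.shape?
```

(11,)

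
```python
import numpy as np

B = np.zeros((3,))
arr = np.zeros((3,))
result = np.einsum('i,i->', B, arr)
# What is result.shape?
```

()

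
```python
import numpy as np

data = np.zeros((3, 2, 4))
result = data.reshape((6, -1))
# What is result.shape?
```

(6, 4)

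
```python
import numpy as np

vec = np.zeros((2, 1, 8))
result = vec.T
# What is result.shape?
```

(8, 1, 2)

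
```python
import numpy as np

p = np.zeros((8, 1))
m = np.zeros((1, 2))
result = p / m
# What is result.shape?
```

(8, 2)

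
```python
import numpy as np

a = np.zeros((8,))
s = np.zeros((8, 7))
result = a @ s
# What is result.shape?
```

(7,)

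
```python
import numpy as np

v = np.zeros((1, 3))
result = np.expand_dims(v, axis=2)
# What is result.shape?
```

(1, 3, 1)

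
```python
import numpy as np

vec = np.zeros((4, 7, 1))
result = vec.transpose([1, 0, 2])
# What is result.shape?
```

(7, 4, 1)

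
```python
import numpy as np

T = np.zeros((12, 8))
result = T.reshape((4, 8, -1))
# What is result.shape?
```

(4, 8, 3)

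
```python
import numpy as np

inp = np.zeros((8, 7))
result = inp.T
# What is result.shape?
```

(7, 8)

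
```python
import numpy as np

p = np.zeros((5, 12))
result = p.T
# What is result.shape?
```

(12, 5)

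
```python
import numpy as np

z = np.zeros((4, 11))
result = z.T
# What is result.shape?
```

(11, 4)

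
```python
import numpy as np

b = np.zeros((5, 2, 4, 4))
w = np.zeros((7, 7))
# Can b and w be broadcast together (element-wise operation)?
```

No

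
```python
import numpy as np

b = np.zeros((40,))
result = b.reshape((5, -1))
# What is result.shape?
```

(5, 8)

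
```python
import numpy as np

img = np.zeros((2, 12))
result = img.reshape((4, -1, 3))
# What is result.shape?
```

(4, 2, 3)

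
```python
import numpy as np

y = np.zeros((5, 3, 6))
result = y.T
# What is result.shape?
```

(6, 3, 5)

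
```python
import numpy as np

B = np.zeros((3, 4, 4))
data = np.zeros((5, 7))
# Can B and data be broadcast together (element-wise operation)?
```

No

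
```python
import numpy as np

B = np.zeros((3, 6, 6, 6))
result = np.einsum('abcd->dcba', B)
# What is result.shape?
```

(6, 6, 6, 3)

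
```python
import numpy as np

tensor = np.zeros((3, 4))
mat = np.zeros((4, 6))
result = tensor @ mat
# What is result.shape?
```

(3, 6)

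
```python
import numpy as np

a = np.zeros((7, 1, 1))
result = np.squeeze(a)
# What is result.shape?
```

(7,)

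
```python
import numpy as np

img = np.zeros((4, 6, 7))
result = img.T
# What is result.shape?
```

(7, 6, 4)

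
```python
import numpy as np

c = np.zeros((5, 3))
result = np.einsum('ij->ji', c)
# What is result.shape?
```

(3, 5)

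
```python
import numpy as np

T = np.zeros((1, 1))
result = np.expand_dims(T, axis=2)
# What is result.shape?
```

(1, 1, 1)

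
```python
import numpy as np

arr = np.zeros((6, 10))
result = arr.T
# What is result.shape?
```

(10, 6)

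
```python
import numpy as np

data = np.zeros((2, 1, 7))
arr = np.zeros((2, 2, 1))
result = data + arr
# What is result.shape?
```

(2, 2, 7)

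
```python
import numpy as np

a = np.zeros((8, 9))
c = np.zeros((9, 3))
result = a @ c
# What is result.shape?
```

(8, 3)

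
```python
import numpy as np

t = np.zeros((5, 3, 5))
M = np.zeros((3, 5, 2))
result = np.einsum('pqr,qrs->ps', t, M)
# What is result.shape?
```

(5, 2)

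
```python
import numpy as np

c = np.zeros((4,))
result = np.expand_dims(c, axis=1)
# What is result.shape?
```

(4, 1)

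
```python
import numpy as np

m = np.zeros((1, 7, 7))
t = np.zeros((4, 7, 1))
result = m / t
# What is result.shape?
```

(4, 7, 7)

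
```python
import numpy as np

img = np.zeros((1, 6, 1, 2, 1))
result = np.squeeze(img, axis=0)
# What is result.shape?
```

(6, 1, 2, 1)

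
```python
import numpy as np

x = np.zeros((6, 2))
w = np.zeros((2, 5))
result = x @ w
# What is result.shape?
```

(6, 5)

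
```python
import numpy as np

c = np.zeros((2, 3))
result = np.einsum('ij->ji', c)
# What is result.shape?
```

(3, 2)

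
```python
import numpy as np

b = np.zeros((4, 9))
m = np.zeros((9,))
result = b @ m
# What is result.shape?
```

(4,)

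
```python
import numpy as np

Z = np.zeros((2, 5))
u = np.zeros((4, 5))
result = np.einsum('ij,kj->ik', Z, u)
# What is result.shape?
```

(2, 4)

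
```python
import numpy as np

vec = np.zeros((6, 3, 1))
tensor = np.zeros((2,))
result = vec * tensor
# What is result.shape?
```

(6, 3, 2)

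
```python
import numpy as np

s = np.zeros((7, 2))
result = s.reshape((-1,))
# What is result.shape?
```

(14,)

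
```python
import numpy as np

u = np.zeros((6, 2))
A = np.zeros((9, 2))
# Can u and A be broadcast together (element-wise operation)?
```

No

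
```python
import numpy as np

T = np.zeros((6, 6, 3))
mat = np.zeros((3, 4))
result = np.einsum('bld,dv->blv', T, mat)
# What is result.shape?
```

(6, 6, 4)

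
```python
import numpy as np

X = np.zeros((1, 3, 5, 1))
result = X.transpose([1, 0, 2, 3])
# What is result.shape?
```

(3, 1, 5, 1)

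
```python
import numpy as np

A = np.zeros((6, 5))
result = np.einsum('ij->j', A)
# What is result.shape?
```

(5,)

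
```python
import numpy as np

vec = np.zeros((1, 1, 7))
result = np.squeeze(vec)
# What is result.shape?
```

(7,)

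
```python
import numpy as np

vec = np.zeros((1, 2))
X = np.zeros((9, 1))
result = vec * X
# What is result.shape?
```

(9, 2)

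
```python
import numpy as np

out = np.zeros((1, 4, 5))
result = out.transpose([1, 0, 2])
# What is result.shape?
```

(4, 1, 5)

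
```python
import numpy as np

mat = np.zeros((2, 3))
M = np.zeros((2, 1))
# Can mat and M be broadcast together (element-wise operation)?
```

Yes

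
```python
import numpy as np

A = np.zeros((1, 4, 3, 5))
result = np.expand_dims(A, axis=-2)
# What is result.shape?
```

(1, 4, 3, 1, 5)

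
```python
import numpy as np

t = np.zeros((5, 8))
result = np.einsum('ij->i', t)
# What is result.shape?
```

(5,)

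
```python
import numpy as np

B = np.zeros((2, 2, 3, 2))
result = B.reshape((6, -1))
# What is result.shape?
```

(6, 4)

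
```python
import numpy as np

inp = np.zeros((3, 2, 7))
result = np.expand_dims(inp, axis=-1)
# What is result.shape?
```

(3, 2, 7, 1)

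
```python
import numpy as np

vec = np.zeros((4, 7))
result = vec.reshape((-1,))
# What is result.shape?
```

(28,)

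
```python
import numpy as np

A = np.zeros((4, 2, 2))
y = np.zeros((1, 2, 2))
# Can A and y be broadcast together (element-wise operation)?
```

Yes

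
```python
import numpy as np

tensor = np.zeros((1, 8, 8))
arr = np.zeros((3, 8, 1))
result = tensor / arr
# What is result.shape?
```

(3, 8, 8)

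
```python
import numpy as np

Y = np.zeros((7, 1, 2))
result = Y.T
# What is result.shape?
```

(2, 1, 7)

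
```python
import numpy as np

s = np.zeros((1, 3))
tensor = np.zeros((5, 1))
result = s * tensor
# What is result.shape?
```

(5, 3)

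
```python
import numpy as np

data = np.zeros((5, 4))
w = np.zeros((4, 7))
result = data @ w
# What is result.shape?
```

(5, 7)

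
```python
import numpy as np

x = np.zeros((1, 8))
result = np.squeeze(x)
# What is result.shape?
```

(8,)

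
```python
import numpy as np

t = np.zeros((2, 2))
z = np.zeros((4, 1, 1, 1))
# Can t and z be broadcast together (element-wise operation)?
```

Yes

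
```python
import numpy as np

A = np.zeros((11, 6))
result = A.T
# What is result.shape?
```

(6, 11)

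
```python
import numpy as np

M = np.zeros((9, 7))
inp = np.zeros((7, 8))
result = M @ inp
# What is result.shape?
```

(9, 8)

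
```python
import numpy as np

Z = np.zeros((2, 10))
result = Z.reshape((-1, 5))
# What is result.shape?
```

(4, 5)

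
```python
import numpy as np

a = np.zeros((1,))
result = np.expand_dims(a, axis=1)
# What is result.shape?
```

(1, 1)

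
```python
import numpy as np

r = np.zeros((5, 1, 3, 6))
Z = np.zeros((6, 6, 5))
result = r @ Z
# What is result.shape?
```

(5, 6, 3, 5)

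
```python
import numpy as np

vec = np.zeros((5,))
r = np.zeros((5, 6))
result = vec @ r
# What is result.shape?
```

(6,)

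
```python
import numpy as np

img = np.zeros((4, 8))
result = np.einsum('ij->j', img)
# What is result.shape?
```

(8,)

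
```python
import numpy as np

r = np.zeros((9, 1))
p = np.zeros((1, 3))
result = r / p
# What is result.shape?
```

(9, 3)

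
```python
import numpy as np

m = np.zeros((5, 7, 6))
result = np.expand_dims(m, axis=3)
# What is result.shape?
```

(5, 7, 6, 1)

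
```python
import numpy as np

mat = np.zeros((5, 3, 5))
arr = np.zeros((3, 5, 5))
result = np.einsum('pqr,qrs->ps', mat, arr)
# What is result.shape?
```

(5, 5)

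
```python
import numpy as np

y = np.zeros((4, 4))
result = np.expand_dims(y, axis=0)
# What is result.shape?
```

(1, 4, 4)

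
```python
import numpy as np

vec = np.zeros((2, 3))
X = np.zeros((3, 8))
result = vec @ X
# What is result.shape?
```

(2, 8)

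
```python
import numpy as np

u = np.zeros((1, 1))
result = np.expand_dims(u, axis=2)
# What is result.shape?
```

(1, 1, 1)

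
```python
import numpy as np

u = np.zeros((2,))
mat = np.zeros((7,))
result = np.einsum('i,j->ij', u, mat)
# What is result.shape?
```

(2, 7)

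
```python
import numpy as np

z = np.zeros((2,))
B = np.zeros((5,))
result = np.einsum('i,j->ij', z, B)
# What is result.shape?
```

(2, 5)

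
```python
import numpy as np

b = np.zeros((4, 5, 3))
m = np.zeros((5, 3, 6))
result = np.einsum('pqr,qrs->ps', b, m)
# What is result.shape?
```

(4, 6)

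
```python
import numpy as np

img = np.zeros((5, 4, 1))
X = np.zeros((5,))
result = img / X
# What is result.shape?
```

(5, 4, 5)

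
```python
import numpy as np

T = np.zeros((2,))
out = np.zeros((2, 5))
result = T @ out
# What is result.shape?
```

(5,)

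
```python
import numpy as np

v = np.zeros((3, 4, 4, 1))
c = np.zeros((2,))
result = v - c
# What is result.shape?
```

(3, 4, 4, 2)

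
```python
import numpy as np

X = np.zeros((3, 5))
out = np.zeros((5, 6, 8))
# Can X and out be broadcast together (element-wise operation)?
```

No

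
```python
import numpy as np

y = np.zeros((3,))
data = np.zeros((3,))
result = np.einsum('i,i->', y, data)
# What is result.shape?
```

()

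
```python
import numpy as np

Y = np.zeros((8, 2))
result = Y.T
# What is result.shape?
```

(2, 8)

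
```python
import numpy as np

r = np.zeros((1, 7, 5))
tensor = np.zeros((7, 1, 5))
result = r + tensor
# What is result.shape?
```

(7, 7, 5)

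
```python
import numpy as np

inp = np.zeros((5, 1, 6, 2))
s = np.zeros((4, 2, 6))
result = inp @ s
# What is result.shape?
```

(5, 4, 6, 6)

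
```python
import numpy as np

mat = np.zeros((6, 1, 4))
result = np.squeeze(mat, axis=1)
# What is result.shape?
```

(6, 4)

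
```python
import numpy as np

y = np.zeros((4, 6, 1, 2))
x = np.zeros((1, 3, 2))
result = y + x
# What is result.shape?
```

(4, 6, 3, 2)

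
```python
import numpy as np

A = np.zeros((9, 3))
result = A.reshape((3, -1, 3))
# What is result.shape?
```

(3, 3, 3)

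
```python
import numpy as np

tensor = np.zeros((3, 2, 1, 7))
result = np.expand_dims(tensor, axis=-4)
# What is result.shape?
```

(3, 1, 2, 1, 7)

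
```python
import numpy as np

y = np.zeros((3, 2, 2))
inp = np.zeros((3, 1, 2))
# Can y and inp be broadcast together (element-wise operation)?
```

Yes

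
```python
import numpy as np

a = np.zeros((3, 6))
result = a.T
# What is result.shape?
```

(6, 3)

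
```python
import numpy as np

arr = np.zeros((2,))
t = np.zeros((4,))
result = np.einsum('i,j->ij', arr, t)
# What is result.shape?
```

(2, 4)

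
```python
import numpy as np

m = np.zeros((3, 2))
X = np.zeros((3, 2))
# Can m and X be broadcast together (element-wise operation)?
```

Yes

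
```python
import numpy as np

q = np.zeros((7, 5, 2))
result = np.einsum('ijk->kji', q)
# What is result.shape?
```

(2, 5, 7)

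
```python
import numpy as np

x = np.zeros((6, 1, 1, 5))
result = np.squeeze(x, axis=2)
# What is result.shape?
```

(6, 1, 5)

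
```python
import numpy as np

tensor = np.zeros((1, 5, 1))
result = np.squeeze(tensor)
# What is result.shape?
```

(5,)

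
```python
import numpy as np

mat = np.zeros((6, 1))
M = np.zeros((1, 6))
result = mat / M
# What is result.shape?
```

(6, 6)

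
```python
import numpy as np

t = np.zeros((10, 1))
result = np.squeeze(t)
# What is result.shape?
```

(10,)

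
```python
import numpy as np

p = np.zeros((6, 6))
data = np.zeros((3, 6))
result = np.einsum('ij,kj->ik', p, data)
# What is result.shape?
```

(6, 3)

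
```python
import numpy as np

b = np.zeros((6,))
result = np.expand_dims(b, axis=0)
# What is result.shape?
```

(1, 6)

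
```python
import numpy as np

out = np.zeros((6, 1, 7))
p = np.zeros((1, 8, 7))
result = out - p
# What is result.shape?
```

(6, 8, 7)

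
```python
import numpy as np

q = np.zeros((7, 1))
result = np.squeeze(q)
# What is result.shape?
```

(7,)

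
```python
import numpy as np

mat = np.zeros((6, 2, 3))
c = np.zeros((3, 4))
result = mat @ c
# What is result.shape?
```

(6, 2, 4)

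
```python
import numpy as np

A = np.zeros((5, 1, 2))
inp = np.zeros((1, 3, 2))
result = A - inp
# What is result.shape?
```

(5, 3, 2)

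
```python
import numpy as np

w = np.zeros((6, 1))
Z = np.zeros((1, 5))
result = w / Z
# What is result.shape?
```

(6, 5)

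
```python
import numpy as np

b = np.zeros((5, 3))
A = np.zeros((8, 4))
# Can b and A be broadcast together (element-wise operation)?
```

No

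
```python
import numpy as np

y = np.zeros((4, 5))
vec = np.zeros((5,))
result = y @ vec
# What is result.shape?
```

(4,)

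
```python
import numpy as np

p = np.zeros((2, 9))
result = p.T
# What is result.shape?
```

(9, 2)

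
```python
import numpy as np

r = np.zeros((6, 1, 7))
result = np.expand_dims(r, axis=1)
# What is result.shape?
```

(6, 1, 1, 7)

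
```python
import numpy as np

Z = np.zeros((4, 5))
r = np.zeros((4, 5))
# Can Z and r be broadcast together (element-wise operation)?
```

Yes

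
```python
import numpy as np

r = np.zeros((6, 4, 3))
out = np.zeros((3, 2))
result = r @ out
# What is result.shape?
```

(6, 4, 2)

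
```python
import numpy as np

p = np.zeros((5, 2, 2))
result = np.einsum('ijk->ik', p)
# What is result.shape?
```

(5, 2)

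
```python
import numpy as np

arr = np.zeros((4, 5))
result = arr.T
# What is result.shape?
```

(5, 4)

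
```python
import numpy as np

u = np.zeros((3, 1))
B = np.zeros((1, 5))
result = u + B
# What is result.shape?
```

(3, 5)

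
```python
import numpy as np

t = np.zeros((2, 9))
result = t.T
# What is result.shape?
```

(9, 2)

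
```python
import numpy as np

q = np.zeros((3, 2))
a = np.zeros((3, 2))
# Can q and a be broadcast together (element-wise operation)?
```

Yes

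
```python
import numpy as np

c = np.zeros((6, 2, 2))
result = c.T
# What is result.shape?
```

(2, 2, 6)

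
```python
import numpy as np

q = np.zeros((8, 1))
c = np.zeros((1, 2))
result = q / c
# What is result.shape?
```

(8, 2)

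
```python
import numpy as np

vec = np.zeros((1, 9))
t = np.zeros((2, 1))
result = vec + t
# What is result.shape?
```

(2, 9)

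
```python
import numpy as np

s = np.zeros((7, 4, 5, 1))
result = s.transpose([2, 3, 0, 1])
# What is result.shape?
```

(5, 1, 7, 4)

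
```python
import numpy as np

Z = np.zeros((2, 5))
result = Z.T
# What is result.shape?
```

(5, 2)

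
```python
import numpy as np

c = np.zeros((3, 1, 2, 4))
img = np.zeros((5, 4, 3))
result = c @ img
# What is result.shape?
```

(3, 5, 2, 3)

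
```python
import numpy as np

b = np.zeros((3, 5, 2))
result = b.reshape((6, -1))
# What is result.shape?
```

(6, 5)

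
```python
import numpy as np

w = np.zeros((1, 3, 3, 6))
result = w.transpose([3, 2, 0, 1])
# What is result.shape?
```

(6, 3, 1, 3)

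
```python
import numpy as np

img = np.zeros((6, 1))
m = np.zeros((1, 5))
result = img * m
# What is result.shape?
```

(6, 5)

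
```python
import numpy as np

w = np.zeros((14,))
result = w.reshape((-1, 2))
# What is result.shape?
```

(7, 2)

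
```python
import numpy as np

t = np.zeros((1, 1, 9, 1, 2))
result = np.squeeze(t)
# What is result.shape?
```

(9, 2)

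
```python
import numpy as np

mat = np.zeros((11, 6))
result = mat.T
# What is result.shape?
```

(6, 11)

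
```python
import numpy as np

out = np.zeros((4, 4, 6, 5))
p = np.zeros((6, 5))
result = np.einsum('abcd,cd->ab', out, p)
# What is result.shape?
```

(4, 4)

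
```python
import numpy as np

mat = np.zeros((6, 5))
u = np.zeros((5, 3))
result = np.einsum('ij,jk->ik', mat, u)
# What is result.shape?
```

(6, 3)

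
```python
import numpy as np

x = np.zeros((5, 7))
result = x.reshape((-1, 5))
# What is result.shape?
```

(7, 5)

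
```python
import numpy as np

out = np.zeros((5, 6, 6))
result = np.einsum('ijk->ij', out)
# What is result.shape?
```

(5, 6)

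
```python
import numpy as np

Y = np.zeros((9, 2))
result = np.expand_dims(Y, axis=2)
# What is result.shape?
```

(9, 2, 1)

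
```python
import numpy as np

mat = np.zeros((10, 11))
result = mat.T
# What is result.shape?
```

(11, 10)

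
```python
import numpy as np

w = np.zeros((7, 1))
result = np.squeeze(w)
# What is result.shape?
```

(7,)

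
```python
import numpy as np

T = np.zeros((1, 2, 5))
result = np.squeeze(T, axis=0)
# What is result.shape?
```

(2, 5)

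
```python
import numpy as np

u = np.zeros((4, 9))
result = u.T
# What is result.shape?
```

(9, 4)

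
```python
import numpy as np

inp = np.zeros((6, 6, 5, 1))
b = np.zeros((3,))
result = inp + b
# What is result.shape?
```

(6, 6, 5, 3)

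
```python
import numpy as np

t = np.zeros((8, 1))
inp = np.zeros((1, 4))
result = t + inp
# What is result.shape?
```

(8, 4)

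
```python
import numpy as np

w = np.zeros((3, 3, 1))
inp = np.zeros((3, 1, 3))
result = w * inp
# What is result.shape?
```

(3, 3, 3)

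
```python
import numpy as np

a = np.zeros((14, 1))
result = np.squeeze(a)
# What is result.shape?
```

(14,)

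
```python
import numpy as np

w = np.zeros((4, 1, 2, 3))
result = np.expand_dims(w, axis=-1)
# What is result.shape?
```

(4, 1, 2, 3, 1)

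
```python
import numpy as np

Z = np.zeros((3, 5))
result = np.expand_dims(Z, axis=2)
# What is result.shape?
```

(3, 5, 1)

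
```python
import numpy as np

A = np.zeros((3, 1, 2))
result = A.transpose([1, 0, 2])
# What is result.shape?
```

(1, 3, 2)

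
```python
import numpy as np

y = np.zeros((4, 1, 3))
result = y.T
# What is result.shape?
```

(3, 1, 4)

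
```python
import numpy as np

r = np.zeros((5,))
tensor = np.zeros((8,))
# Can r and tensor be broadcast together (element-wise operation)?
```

No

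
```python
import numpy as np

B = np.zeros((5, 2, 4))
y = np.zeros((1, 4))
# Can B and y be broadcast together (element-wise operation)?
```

Yes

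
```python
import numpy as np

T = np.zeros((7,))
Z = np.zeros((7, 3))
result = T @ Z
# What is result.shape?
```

(3,)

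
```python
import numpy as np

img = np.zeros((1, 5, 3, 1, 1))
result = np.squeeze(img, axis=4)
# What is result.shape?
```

(1, 5, 3, 1)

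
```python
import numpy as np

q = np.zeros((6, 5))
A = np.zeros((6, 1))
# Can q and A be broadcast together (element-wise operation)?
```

Yes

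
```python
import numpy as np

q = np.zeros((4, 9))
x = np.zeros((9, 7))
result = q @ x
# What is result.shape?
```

(4, 7)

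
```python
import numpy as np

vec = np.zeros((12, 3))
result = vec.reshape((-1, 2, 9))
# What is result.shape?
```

(2, 2, 9)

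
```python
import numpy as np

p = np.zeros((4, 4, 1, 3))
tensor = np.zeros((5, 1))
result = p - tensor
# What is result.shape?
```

(4, 4, 5, 3)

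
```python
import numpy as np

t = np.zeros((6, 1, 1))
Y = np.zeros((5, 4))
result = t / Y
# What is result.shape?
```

(6, 5, 4)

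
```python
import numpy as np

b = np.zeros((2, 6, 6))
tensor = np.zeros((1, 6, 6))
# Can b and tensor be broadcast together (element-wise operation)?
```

Yes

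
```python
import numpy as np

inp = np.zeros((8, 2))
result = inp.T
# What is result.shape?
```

(2, 8)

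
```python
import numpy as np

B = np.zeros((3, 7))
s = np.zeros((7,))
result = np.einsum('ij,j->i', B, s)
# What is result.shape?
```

(3,)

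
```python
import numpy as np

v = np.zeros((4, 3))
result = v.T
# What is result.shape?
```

(3, 4)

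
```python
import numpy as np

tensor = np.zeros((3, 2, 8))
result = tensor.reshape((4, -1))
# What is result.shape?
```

(4, 12)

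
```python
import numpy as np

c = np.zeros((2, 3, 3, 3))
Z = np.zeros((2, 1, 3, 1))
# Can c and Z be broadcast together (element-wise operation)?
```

Yes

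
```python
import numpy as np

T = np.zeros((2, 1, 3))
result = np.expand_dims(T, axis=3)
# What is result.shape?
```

(2, 1, 3, 1)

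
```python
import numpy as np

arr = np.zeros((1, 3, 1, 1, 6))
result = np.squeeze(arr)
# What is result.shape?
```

(3, 6)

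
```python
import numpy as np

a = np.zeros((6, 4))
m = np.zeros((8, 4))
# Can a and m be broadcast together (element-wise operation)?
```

No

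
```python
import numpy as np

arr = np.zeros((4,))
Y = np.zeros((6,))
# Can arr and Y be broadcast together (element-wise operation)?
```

No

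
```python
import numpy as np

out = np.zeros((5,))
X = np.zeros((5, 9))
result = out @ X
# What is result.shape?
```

(9,)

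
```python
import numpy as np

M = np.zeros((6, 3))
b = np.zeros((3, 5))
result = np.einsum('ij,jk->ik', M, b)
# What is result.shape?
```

(6, 5)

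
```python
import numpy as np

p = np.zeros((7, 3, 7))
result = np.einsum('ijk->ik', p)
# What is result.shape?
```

(7, 7)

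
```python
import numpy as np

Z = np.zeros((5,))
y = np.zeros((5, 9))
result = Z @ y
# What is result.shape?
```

(9,)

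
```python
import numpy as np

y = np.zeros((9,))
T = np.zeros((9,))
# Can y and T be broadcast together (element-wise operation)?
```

Yes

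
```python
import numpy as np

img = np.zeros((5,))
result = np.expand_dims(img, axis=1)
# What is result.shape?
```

(5, 1)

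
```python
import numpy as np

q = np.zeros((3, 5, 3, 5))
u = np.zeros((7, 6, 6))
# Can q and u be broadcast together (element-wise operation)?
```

No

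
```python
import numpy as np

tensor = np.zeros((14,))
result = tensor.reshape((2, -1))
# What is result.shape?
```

(2, 7)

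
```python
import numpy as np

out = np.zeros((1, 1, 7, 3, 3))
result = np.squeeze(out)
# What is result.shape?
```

(7, 3, 3)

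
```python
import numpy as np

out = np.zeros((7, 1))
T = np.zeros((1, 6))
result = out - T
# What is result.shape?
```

(7, 6)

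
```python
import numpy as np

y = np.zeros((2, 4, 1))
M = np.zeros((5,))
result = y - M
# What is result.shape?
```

(2, 4, 5)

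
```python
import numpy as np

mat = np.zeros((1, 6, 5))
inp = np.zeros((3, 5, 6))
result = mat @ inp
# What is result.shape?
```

(3, 6, 6)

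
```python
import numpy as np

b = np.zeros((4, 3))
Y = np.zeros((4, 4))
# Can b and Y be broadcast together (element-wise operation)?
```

No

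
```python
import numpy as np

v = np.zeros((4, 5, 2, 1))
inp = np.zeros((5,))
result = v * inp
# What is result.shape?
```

(4, 5, 2, 5)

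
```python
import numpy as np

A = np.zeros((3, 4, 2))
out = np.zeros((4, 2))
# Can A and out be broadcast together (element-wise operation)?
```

Yes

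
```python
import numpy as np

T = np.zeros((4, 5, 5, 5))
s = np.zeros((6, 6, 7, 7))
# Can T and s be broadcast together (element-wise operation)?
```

No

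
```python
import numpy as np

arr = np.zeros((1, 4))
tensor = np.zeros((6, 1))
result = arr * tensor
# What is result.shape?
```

(6, 4)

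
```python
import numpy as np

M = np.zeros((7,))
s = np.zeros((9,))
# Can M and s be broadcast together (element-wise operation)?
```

No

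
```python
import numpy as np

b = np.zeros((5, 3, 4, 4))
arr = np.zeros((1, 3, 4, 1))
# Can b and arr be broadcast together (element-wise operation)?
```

Yes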